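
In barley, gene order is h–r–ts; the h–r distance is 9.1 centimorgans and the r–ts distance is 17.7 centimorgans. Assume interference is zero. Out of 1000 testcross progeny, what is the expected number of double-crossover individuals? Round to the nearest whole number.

16

Map distances give recombination frequencies of 0.091 and 0.177 for the two intervals.
With no interference, expected double-crossover frequency = 0.091 × 0.177 = 0.01611.
Expected number = 0.01611 × 1000 = 16.11 ≈ 16.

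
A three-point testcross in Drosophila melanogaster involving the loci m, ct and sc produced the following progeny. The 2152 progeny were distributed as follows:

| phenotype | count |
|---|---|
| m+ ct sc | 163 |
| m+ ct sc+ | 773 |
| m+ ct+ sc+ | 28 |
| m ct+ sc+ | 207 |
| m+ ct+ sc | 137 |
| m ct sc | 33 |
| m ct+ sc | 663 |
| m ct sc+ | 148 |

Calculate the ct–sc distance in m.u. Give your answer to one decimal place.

20.0 m.u.

The two most frequent reciprocal classes, m ct+ sc and m+ ct sc+, are the parental types, so the F1 was m ct+ sc / m+ ct sc+.
The two rarest classes, m ct sc and m+ ct+ sc+, are the double crossovers. Comparing them with the parentals, only the ct allele has switched, so ct is the middle locus and the order is m – ct – sc.
Crossovers in the ct–sc interval produce the single-crossover classes m ct+ sc+ and m+ ct sc (207 + 163 = 370) plus the double crossovers (61).
RF(ct–sc) = (370 + 61) / 2152 = 431/2152 = 0.2003 → 20.0 m.u.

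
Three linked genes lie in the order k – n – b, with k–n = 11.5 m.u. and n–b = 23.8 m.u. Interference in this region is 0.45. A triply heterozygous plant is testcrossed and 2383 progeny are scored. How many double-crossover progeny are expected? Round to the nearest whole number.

36

Map distances give recombination frequencies of 0.115 and 0.238 for the two intervals.
With interference 0.45 (so coincidence = 0.55), expected double-crossover frequency = 0.115 × 0.238 × 0.55 = 0.01505.
Expected number = 0.01505 × 2383 = 35.87 ≈ 36.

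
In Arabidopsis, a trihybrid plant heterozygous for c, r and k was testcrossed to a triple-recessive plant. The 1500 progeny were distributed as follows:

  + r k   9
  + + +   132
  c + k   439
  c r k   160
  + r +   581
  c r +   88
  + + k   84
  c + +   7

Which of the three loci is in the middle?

k

The two most frequent reciprocal classes, c + k and + r +, are the parental types, so the F1 was c + k / + r +.
The two rarest classes, c + + and + r k, are the double crossovers. Comparing them with the parentals, only the k allele has switched, so k is the middle locus and the order is c – k – r.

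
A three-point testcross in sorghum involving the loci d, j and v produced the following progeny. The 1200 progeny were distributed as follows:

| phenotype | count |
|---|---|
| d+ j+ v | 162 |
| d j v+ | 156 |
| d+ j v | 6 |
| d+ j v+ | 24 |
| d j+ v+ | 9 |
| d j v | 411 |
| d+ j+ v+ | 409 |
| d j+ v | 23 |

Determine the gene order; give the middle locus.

The two most frequent reciprocal classes, d j v and d+ j+ v+, are the parental types, so the F1 was d j v / d+ j+ v+.
The two rarest classes, d+ j v and d j+ v+, are the double crossovers. Comparing them with the parentals, only the d allele has switched, so d is the middle locus and the order is v – d – j.

d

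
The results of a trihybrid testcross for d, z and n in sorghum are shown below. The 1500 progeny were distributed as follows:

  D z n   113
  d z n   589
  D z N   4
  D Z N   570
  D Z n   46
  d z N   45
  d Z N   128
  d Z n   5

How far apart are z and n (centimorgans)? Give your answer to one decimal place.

The two most frequent reciprocal classes, d z n and D Z N, are the parental types, so the F1 was d z n / D Z N.
The two rarest classes, d Z n and D z N, are the double crossovers. Comparing them with the parentals, only the z allele has switched, so z is the middle locus and the order is d – z – n.
Crossovers in the z–n interval produce the single-crossover classes d z N and D Z n (45 + 46 = 91) plus the double crossovers (9).
RF(z–n) = (91 + 9) / 1500 = 100/1500 = 0.0667 → 6.7 centimorgans.

6.7 centimorgans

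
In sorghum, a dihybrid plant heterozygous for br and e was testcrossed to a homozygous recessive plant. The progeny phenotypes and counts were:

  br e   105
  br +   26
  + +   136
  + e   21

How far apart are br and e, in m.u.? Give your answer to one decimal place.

16.3 m.u.

The two most frequent classes, + + (136) and br e (105), are the parental types, so the F1 was + + / br e.
The recombinant classes are + e and br +: 21 + 26 = 47.
Recombination frequency = 47/288 = 0.1632 ≈ 16.3%, i.e. 16.3 m.u.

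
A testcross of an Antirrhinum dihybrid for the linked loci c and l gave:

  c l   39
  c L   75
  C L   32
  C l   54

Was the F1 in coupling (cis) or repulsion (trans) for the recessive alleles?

trans

The two most frequent classes are C l (54) and c L (75); these are the parental (non-recombinant) types.
So the F1 carried C l on one chromosome and c L on the other — the recessive alleles are on opposite chromosomes (trans / repulsion).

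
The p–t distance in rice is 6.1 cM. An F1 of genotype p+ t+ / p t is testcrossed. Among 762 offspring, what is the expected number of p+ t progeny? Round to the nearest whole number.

23

A map distance of 6.1 cM corresponds to a recombination frequency of 0.061.
The F1 is p+ t+ / p t, so p+ t is a recombinant gamete class with expected frequency r/2 = 0.061/2 = 0.0305.
Expected number = 0.0305 × 762 = 23.24 ≈ 23.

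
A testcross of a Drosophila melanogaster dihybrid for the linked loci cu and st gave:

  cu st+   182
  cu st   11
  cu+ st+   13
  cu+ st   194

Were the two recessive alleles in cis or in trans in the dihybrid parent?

The two most frequent classes are cu+ st (194) and cu st+ (182); these are the parental (non-recombinant) types.
So the F1 carried cu+ st on one chromosome and cu st+ on the other — the recessive alleles are on opposite chromosomes (trans / repulsion).

trans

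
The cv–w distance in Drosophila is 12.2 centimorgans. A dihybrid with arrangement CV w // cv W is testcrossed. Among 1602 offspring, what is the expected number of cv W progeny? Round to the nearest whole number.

A map distance of 12.2 centimorgans corresponds to a recombination frequency of 0.122.
The F1 is CV w / cv W, so cv W is a parental gamete class with expected frequency (1 − r)/2 = 0.878/2 = 0.4390.
Expected number = 0.4390 × 1602 = 703.28 ≈ 703.

703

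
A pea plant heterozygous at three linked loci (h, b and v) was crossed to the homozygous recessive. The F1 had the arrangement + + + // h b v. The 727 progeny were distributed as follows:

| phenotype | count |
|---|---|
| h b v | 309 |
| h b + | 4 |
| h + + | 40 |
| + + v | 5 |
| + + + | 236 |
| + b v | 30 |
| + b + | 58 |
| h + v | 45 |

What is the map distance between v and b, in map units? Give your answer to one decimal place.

The two rarest classes, + + v and h b +, are the double crossovers. Comparing them with the parentals, only the v allele has switched, so v is the middle locus and the order is b – v – h.
Crossovers in the b–v interval produce the single-crossover classes + b + and h + v (58 + 45 = 103) plus the double crossovers (9).
RF(b–v) = (103 + 9) / 727 = 112/727 = 0.1541 → 15.4 map units.

15.4 map units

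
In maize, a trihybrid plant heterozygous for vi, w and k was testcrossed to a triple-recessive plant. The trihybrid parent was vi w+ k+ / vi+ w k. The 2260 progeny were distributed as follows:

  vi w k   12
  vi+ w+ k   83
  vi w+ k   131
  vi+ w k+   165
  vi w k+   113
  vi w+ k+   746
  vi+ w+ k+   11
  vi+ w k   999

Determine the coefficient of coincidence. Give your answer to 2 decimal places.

0.74

The two rarest classes, vi+ w+ k+ and vi w k, are the double crossovers. Comparing them with the parentals, only the vi allele has switched, so vi is the middle locus and the order is w – vi – k.
w–vi: (196 + 23)/2260 = 0.0969; vi–k: (296 + 23)/2260 = 0.1412.
Expected DCO frequency = 0.0969 × 0.1412 ≈ 0.01368; observed = 23/2260 ≈ 0.01018.
Coefficient of coincidence = 0.01018/0.01368 ≈ 0.74.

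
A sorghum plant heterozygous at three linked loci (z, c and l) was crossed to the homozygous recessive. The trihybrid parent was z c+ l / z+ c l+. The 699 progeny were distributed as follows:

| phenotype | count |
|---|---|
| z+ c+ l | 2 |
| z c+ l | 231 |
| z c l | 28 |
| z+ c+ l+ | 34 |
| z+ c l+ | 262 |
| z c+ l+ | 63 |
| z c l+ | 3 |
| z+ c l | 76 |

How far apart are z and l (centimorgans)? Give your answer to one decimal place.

20.6 centimorgans

The two rarest classes, z+ c+ l and z c l+, are the double crossovers. Comparing them with the parentals, only the z allele has switched, so z is the middle locus and the order is c – z – l.
Crossovers in the z–l interval produce the single-crossover classes z c+ l+ and z+ c l (63 + 76 = 139) plus the double crossovers (5).
RF(z–l) = (139 + 5) / 699 = 144/699 = 0.2060 → 20.6 centimorgans.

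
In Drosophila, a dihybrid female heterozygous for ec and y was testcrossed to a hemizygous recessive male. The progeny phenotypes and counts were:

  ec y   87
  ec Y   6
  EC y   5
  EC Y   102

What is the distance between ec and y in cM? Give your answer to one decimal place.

The two most frequent classes, EC Y (102) and ec y (87), are the parental types, so the F1 was EC Y / ec y.
The recombinant classes are EC y and ec Y: 5 + 6 = 11.
Recombination frequency = 11/200 = 0.0550 ≈ 5.5%, i.e. 5.5 cM.

5.5 cM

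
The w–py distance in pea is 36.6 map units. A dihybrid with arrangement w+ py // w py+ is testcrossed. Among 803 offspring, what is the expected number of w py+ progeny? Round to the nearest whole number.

255

A map distance of 36.6 map units corresponds to a recombination frequency of 0.366.
The F1 is w+ py / w py+, so w py+ is a parental gamete class with expected frequency (1 − r)/2 = 0.634/2 = 0.3170.
Expected number = 0.3170 × 803 = 254.55 ≈ 255.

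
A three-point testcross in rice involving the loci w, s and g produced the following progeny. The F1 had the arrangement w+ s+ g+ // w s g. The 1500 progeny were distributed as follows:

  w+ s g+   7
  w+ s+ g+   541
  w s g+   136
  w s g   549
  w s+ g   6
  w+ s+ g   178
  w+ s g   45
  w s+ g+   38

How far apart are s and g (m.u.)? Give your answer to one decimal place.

The two rarest classes, w+ s g+ and w s+ g, are the double crossovers. Comparing them with the parentals, only the s allele has switched, so s is the middle locus and the order is g – s – w.
Crossovers in the g–s interval produce the single-crossover classes w+ s+ g and w s g+ (178 + 136 = 314) plus the double crossovers (13).
RF(g–s) = (314 + 13) / 1500 = 327/1500 = 0.2180 → 21.8 m.u.

21.8 m.u.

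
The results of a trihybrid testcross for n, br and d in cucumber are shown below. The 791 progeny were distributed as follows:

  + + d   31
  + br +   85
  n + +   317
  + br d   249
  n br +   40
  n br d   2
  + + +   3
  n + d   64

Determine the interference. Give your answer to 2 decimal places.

The two most frequent reciprocal classes, n + + and + br d, are the parental types, so the F1 was n + + / + br d.
The two rarest classes, + + + and n br d, are the double crossovers. Comparing them with the parentals, only the n allele has switched, so n is the middle locus and the order is br – n – d.
br–n: (71 + 5)/791 = 0.0961; n–d: (149 + 5)/791 = 0.1947.
Expected DCO frequency = 0.0961 × 0.1947 ≈ 0.01871; observed = 5/791 ≈ 0.00632.
Coefficient of coincidence = 0.00632/0.01871 ≈ 0.34; interference = 1 − 0.34 = 0.66.

0.66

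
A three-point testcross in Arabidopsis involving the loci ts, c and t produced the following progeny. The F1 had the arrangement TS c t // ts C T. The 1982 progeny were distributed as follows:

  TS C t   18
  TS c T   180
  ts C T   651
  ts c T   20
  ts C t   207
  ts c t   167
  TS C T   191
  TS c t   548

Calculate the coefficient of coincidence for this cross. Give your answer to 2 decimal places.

0.45

The two rarest classes, TS C t and ts c T, are the double crossovers. Comparing them with the parentals, only the c allele has switched, so c is the middle locus and the order is t – c – ts.
t–c: (387 + 38)/1982 = 0.2144; c–ts: (358 + 38)/1982 = 0.1998.
Expected DCO frequency = 0.2144 × 0.1998 ≈ 0.04284; observed = 38/1982 ≈ 0.01917.
Coefficient of coincidence = 0.01917/0.04284 ≈ 0.45.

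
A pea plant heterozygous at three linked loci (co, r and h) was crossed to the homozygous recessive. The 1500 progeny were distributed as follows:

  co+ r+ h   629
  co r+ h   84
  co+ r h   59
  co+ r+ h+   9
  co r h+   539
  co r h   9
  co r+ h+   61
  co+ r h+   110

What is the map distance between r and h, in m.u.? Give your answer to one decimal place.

9.2 m.u.

The two most frequent reciprocal classes, co+ r+ h and co r h+, are the parental types, so the F1 was co+ r+ h / co r h+.
The two rarest classes, co+ r+ h+ and co r h, are the double crossovers. Comparing them with the parentals, only the h allele has switched, so h is the middle locus and the order is r – h – co.
Crossovers in the r–h interval produce the single-crossover classes co+ r h and co r+ h+ (59 + 61 = 120) plus the double crossovers (18).
RF(r–h) = (120 + 18) / 1500 = 138/1500 = 0.0920 → 9.2 m.u.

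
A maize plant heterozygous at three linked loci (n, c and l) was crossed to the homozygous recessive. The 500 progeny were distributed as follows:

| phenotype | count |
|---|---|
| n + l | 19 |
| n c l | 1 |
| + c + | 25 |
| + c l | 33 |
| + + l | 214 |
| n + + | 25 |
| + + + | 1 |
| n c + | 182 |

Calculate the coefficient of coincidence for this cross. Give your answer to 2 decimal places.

The two most frequent reciprocal classes, + + l and n c +, are the parental types, so the F1 was + + l / n c +.
The two rarest classes, + + + and n c l, are the double crossovers. Comparing them with the parentals, only the l allele has switched, so l is the middle locus and the order is n – l – c.
n–l: (44 + 2)/500 = 0.0920; l–c: (58 + 2)/500 = 0.1200.
Expected DCO frequency = 0.0920 × 0.1200 ≈ 0.01104; observed = 2/500 ≈ 0.00400.
Coefficient of coincidence = 0.00400/0.01104 ≈ 0.36.

0.36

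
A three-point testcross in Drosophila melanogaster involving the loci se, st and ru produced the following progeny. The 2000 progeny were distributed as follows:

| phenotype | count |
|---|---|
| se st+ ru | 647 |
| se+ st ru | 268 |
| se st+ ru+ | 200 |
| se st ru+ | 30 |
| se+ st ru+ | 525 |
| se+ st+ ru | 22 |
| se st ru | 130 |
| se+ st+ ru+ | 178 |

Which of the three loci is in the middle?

se

The two most frequent reciprocal classes, se+ st ru+ and se st+ ru, are the parental types, so the F1 was se+ st ru+ / se st+ ru.
The two rarest classes, se st ru+ and se+ st+ ru, are the double crossovers. Comparing them with the parentals, only the se allele has switched, so se is the middle locus and the order is ru – se – st.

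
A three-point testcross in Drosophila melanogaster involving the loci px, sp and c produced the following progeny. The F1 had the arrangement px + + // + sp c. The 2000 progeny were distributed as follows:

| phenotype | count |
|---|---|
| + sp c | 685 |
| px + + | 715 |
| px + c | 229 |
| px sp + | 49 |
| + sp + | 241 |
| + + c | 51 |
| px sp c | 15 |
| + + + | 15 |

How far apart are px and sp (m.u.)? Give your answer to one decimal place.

6.5 m.u.

The two rarest classes, + + + and px sp c, are the double crossovers. Comparing them with the parentals, only the px allele has switched, so px is the middle locus and the order is sp – px – c.
Crossovers in the sp–px interval produce the single-crossover classes px sp + and + + c (49 + 51 = 100) plus the double crossovers (30).
RF(sp–px) = (100 + 30) / 2000 = 130/2000 = 0.0650 → 6.5 m.u.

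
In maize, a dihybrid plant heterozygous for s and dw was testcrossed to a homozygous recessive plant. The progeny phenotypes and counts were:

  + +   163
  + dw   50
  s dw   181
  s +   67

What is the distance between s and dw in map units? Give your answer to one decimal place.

25.4 map units

The two most frequent classes, + + (163) and s dw (181), are the parental types, so the F1 was + + / s dw.
The recombinant classes are + dw and s +: 50 + 67 = 117.
Recombination frequency = 117/461 = 0.2538 ≈ 25.4%, i.e. 25.4 map units.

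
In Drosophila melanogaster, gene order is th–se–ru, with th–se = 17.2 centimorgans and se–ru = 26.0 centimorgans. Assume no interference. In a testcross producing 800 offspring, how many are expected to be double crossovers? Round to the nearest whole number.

Map distances give recombination frequencies of 0.172 and 0.260 for the two intervals.
With no interference, expected double-crossover frequency = 0.172 × 0.260 = 0.04472.
Expected number = 0.04472 × 800 = 35.78 ≈ 36.

36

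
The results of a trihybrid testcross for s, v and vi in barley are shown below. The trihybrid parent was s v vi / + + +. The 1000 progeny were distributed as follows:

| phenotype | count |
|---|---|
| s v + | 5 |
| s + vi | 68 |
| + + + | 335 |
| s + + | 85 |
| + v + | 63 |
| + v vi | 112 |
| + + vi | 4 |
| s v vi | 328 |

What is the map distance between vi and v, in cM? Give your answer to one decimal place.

The two rarest classes, s v + and + + vi, are the double crossovers. Comparing them with the parentals, only the vi allele has switched, so vi is the middle locus and the order is v – vi – s.
Crossovers in the v–vi interval produce the single-crossover classes s + vi and + v + (68 + 63 = 131) plus the double crossovers (9).
RF(v–vi) = (131 + 9) / 1000 = 140/1000 = 0.1400 → 14.0 cM.

14.0 cM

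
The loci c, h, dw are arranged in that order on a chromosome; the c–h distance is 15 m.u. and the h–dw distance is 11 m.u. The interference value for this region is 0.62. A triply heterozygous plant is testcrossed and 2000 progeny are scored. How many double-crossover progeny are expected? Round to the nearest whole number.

13

Map distances give recombination frequencies of 0.150 and 0.110 for the two intervals.
With interference 0.62 (so coincidence = 0.38), expected double-crossover frequency = 0.150 × 0.110 × 0.38 = 0.00627.
Expected number = 0.00627 × 2000 = 12.54 ≈ 13.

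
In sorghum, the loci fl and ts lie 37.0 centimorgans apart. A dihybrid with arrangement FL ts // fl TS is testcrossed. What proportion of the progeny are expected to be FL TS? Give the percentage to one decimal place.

18.5%

A map distance of 37.0 centimorgans corresponds to a recombination frequency of 0.370.
The F1 is FL ts / fl TS, so FL TS is a recombinant gamete class with expected frequency r/2 = 0.370/2 = 0.1850.
That is 0.1850 = 18.5% of the progeny.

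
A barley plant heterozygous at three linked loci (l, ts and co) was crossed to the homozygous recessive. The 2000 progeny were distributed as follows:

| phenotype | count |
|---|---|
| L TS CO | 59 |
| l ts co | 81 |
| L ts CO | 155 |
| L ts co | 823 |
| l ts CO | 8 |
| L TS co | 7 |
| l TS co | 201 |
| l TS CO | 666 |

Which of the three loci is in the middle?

The two most frequent reciprocal classes, l TS CO and L ts co, are the parental types, so the F1 was l TS CO / L ts co.
The two rarest classes, l ts CO and L TS co, are the double crossovers. Comparing them with the parentals, only the ts allele has switched, so ts is the middle locus and the order is co – ts – l.

ts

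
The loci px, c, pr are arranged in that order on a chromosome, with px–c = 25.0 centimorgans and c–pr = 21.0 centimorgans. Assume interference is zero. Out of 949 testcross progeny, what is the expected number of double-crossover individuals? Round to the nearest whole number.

Map distances give recombination frequencies of 0.250 and 0.210 for the two intervals.
With no interference, expected double-crossover frequency = 0.250 × 0.210 = 0.05250.
Expected number = 0.05250 × 949 = 49.82 ≈ 50.

50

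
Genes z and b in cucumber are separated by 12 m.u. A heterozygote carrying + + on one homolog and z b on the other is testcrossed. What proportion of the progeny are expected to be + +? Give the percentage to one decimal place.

A map distance of 12 m.u. corresponds to a recombination frequency of 0.120.
The F1 is + + / z b, so + + is a parental gamete class with expected frequency (1 − r)/2 = 0.880/2 = 0.4400.
That is 0.4400 = 44.0% of the progeny.

44.0%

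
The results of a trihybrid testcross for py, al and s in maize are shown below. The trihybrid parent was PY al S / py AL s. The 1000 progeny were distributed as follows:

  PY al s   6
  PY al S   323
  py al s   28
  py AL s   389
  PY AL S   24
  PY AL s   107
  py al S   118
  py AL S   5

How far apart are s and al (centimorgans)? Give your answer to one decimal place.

6.3 centimorgans

The two rarest classes, PY al s and py AL S, are the double crossovers. Comparing them with the parentals, only the s allele has switched, so s is the middle locus and the order is al – s – py.
Crossovers in the al–s interval produce the single-crossover classes PY AL S and py al s (24 + 28 = 52) plus the double crossovers (11).
RF(al–s) = (52 + 11) / 1000 = 63/1000 = 0.0630 → 6.3 centimorgans.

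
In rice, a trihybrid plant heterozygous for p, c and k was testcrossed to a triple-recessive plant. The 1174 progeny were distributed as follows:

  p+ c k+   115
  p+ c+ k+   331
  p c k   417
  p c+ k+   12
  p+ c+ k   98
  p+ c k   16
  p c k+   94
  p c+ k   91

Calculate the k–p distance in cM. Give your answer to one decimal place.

The two most frequent reciprocal classes, p c k and p+ c+ k+, are the parental types, so the F1 was p c k / p+ c+ k+.
The two rarest classes, p+ c k and p c+ k+, are the double crossovers. Comparing them with the parentals, only the p allele has switched, so p is the middle locus and the order is c – p – k.
Crossovers in the p–k interval produce the single-crossover classes p c k+ and p+ c+ k (94 + 98 = 192) plus the double crossovers (28).
RF(p–k) = (192 + 28) / 1174 = 220/1174 = 0.1874 → 18.7 cM.

18.7 cM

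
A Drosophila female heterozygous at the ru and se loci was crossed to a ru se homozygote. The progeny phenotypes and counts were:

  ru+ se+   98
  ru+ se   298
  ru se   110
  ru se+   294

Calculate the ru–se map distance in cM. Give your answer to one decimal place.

26.0 cM

The two most frequent classes, ru+ se (298) and ru se+ (294), are the parental types, so the F1 was ru+ se / ru se+.
The recombinant classes are ru+ se+ and ru se: 98 + 110 = 208.
Recombination frequency = 208/800 = 0.2600 ≈ 26.0%, i.e. 26.0 cM.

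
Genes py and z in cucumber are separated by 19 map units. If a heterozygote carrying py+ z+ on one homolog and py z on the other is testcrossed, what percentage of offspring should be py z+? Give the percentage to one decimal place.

9.5%

A map distance of 19 map units corresponds to a recombination frequency of 0.190.
The F1 is py+ z+ / py z, so py z+ is a recombinant gamete class with expected frequency r/2 = 0.190/2 = 0.0950.
That is 0.0950 = 9.5% of the progeny.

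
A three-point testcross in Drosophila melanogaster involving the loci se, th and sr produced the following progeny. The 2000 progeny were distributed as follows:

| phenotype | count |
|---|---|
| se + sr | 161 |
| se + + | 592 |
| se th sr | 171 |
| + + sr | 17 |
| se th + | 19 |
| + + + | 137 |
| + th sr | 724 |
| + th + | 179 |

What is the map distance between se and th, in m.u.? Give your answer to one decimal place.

The two most frequent reciprocal classes, + th sr and se + +, are the parental types, so the F1 was + th sr / se + +.
The two rarest classes, + + sr and se th +, are the double crossovers. Comparing them with the parentals, only the th allele has switched, so th is the middle locus and the order is se – th – sr.
Crossovers in the se–th interval produce the single-crossover classes se th sr and + + + (171 + 137 = 308) plus the double crossovers (36).
RF(se–th) = (308 + 36) / 2000 = 344/2000 = 0.1720 → 17.2 m.u.

17.2 m.u.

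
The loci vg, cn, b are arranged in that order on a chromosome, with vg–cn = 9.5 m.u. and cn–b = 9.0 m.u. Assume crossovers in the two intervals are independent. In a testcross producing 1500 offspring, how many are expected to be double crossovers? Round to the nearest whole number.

13

Map distances give recombination frequencies of 0.095 and 0.090 for the two intervals.
With no interference, expected double-crossover frequency = 0.095 × 0.090 = 0.00855.
Expected number = 0.00855 × 1500 = 12.83 ≈ 13.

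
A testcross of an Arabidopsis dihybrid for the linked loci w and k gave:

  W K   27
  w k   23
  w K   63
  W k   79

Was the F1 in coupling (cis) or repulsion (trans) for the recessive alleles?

trans

The two most frequent classes are W k (79) and w K (63); these are the parental (non-recombinant) types.
So the F1 carried W k on one chromosome and w K on the other — the recessive alleles are on opposite chromosomes (trans / repulsion).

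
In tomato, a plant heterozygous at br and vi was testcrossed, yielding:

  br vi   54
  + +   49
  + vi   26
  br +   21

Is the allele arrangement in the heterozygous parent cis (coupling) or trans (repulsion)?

cis

The two most frequent classes are + + (49) and br vi (54); these are the parental (non-recombinant) types.
So the F1 carried + + on one chromosome and br vi on the other — the recessive alleles are on the same chromosome (cis / coupling).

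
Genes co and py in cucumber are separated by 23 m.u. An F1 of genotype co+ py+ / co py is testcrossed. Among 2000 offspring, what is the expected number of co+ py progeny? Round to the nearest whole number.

A map distance of 23 m.u. corresponds to a recombination frequency of 0.230.
The F1 is co+ py+ / co py, so co+ py is a recombinant gamete class with expected frequency r/2 = 0.230/2 = 0.1150.
Expected number = 0.1150 × 2000 = 230.00 ≈ 230.

230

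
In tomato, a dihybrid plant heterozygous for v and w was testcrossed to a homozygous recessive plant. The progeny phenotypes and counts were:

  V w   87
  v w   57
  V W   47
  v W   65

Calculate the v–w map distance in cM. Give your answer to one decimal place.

The two most frequent classes, V w (87) and v W (65), are the parental types, so the F1 was V w / v W.
The recombinant classes are V W and v w: 47 + 57 = 104.
Recombination frequency = 104/256 = 0.4062 ≈ 40.6%, i.e. 40.6 cM.

40.6 cM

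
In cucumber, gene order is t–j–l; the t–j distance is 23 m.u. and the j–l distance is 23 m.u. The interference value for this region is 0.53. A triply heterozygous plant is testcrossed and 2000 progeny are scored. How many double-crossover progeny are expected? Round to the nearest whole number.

Map distances give recombination frequencies of 0.230 and 0.230 for the two intervals.
With interference 0.53 (so coincidence = 0.47), expected double-crossover frequency = 0.230 × 0.230 × 0.47 = 0.02486.
Expected number = 0.02486 × 2000 = 49.73 ≈ 50.

50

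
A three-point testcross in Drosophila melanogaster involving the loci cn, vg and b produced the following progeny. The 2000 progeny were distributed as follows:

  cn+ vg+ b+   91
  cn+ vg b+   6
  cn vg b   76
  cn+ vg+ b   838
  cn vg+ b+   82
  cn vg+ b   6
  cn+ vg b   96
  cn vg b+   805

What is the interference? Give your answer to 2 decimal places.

The two most frequent reciprocal classes, cn vg b+ and cn+ vg+ b, are the parental types, so the F1 was cn vg b+ / cn+ vg+ b.
The two rarest classes, cn+ vg b+ and cn vg+ b, are the double crossovers. Comparing them with the parentals, only the cn allele has switched, so cn is the middle locus and the order is b – cn – vg.
b–cn: (167 + 12)/2000 = 0.0895; cn–vg: (178 + 12)/2000 = 0.0950.
Expected DCO frequency = 0.0895 × 0.0950 ≈ 0.00850; observed = 12/2000 ≈ 0.00600.
Coefficient of coincidence = 0.00600/0.00850 ≈ 0.71; interference = 1 − 0.71 = 0.29.

0.29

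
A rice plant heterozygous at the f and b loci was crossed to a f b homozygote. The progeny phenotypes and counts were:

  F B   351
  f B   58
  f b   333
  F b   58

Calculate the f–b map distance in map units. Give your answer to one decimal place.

The two most frequent classes, F B (351) and f b (333), are the parental types, so the F1 was F B / f b.
The recombinant classes are F b and f B: 58 + 58 = 116.
Recombination frequency = 116/800 = 0.1450 ≈ 14.5%, i.e. 14.5 map units.

14.5 map units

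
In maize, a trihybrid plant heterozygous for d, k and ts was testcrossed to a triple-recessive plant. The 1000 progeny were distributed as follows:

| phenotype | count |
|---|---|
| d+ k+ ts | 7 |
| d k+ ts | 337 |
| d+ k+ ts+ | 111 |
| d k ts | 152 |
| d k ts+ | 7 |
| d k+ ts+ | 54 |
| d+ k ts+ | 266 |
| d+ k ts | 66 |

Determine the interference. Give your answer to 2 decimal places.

The two most frequent reciprocal classes, d k+ ts and d+ k ts+, are the parental types, so the F1 was d k+ ts / d+ k ts+.
The two rarest classes, d+ k+ ts and d k ts+, are the double crossovers. Comparing them with the parentals, only the d allele has switched, so d is the middle locus and the order is k – d – ts.
k–d: (263 + 14)/1000 = 0.2770; d–ts: (120 + 14)/1000 = 0.1340.
Expected DCO frequency = 0.2770 × 0.1340 ≈ 0.03712; observed = 14/1000 ≈ 0.01400.
Coefficient of coincidence = 0.01400/0.03712 ≈ 0.38; interference = 1 − 0.38 = 0.62.

0.62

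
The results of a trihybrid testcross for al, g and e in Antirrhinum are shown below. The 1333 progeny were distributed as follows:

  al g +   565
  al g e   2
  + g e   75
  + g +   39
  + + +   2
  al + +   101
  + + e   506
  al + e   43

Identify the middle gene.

The two most frequent reciprocal classes, al g + and + + e, are the parental types, so the F1 was al g + / + + e.
The two rarest classes, al g e and + + +, are the double crossovers. Comparing them with the parentals, only the e allele has switched, so e is the middle locus and the order is al – e – g.

e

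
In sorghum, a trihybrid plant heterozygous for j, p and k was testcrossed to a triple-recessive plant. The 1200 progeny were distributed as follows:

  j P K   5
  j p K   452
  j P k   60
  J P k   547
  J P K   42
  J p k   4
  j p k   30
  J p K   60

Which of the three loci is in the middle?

The two most frequent reciprocal classes, J P k and j p K, are the parental types, so the F1 was J P k / j p K.
The two rarest classes, J p k and j P K, are the double crossovers. Comparing them with the parentals, only the p allele has switched, so p is the middle locus and the order is j – p – k.

p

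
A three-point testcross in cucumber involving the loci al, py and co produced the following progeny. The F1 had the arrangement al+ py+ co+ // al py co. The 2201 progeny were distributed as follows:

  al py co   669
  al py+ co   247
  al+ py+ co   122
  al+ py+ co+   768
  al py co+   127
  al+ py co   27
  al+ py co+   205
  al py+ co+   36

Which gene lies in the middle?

al

The two rarest classes, al py+ co+ and al+ py co, are the double crossovers. Comparing them with the parentals, only the al allele has switched, so al is the middle locus and the order is co – al – py.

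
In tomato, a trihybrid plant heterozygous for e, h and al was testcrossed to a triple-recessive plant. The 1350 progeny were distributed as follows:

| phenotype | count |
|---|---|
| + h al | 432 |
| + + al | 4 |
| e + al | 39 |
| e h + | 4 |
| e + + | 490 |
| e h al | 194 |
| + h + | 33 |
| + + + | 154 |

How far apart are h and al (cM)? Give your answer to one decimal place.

The two most frequent reciprocal classes, + h al and e + +, are the parental types, so the F1 was + h al / e + +.
The two rarest classes, + + al and e h +, are the double crossovers. Comparing them with the parentals, only the h allele has switched, so h is the middle locus and the order is e – h – al.
Crossovers in the h–al interval produce the single-crossover classes + h + and e + al (33 + 39 = 72) plus the double crossovers (8).
RF(h–al) = (72 + 8) / 1350 = 80/1350 = 0.0593 → 5.9 cM.

5.9 cM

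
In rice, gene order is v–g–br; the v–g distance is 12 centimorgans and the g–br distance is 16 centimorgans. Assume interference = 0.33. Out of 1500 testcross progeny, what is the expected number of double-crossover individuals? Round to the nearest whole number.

19

Map distances give recombination frequencies of 0.120 and 0.160 for the two intervals.
With interference 0.33 (so coincidence = 0.67), expected double-crossover frequency = 0.120 × 0.160 × 0.67 = 0.01286.
Expected number = 0.01286 × 1500 = 19.30 ≈ 19.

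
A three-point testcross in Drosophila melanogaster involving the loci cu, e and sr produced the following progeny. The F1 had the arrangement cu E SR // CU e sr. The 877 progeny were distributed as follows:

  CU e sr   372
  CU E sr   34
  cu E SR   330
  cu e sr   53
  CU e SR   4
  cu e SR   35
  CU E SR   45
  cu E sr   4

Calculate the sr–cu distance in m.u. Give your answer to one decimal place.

12.1 m.u.

The two rarest classes, cu E sr and CU e SR, are the double crossovers. Comparing them with the parentals, only the sr allele has switched, so sr is the middle locus and the order is e – sr – cu.
Crossovers in the sr–cu interval produce the single-crossover classes CU E SR and cu e sr (45 + 53 = 98) plus the double crossovers (8).
RF(sr–cu) = (98 + 8) / 877 = 106/877 = 0.1209 → 12.1 m.u.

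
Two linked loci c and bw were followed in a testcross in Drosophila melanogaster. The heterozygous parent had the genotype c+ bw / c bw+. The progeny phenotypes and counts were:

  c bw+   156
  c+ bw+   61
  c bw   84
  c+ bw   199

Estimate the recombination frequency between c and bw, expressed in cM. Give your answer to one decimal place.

The recombinant classes are c+ bw+ and c bw: 61 + 84 = 145.
Recombination frequency = 145/500 = 0.2900 ≈ 29.0%, i.e. 29.0 cM.

29.0 cM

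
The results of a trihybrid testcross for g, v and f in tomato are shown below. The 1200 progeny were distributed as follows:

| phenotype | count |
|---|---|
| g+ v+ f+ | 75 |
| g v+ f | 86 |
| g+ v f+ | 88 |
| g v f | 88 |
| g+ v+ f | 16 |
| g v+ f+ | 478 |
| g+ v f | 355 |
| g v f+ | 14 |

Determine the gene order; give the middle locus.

v

The two most frequent reciprocal classes, g v+ f+ and g+ v f, are the parental types, so the F1 was g v+ f+ / g+ v f.
The two rarest classes, g v f+ and g+ v+ f, are the double crossovers. Comparing them with the parentals, only the v allele has switched, so v is the middle locus and the order is f – v – g.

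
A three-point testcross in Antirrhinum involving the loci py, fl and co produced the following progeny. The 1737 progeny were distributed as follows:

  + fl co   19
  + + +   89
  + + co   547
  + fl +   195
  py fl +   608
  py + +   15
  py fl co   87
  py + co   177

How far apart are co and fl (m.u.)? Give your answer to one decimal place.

12.1 m.u.

The two most frequent reciprocal classes, + + co and py fl +, are the parental types, so the F1 was + + co / py fl +.
The two rarest classes, + fl co and py + +, are the double crossovers. Comparing them with the parentals, only the fl allele has switched, so fl is the middle locus and the order is co – fl – py.
Crossovers in the co–fl interval produce the single-crossover classes + + + and py fl co (89 + 87 = 176) plus the double crossovers (34).
RF(co–fl) = (176 + 34) / 1737 = 210/1737 = 0.1209 → 12.1 m.u.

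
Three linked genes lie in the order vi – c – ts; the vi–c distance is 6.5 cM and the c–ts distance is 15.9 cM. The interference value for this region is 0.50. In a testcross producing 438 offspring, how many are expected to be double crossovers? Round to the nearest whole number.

2

Map distances give recombination frequencies of 0.065 and 0.159 for the two intervals.
With interference 0.50 (so coincidence = 0.50), expected double-crossover frequency = 0.065 × 0.159 × 0.50 = 0.00517.
Expected number = 0.00517 × 438 = 2.26 ≈ 2.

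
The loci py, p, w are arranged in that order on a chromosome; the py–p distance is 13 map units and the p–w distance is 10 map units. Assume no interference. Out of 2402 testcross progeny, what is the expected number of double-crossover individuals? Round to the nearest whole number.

Map distances give recombination frequencies of 0.130 and 0.100 for the two intervals.
With no interference, expected double-crossover frequency = 0.130 × 0.100 = 0.01300.
Expected number = 0.01300 × 2402 = 31.23 ≈ 31.

31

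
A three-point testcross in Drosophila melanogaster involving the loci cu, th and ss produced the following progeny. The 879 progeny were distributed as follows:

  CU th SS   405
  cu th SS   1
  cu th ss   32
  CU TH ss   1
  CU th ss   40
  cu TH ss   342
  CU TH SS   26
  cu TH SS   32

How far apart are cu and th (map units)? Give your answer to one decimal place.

The two most frequent reciprocal classes, CU th SS and cu TH ss, are the parental types, so the F1 was CU th SS / cu TH ss.
The two rarest classes, cu th SS and CU TH ss, are the double crossovers. Comparing them with the parentals, only the cu allele has switched, so cu is the middle locus and the order is ss – cu – th.
Crossovers in the cu–th interval produce the single-crossover classes CU TH SS and cu th ss (26 + 32 = 58) plus the double crossovers (2).
RF(cu–th) = (58 + 2) / 879 = 60/879 = 0.0683 → 6.8 map units.

6.8 map units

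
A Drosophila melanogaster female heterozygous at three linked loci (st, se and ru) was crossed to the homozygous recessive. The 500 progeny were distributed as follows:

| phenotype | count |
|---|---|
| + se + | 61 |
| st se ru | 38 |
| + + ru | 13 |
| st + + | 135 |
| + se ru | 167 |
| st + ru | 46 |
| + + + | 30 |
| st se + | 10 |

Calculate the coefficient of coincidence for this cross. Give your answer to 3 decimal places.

The two most frequent reciprocal classes, st + + and + se ru, are the parental types, so the F1 was st + + / + se ru.
The two rarest classes, st se + and + + ru, are the double crossovers. Comparing them with the parentals, only the se allele has switched, so se is the middle locus and the order is ru – se – st.
ru–se: (107 + 23)/500 = 0.2600; se–st: (68 + 23)/500 = 0.1820.
Expected DCO frequency = 0.2600 × 0.1820 ≈ 0.04732; observed = 23/500 ≈ 0.04600.
Coefficient of coincidence = 0.04600/0.04732 ≈ 0.972.

0.972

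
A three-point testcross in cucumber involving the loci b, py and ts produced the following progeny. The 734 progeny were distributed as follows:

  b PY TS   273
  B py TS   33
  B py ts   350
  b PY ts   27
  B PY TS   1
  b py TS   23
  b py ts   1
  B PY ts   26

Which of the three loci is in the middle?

b

The two most frequent reciprocal classes, B py ts and b PY TS, are the parental types, so the F1 was B py ts / b PY TS.
The two rarest classes, b py ts and B PY TS, are the double crossovers. Comparing them with the parentals, only the b allele has switched, so b is the middle locus and the order is ts – b – py.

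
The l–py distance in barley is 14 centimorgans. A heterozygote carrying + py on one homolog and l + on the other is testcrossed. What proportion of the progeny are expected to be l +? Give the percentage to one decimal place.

43.0%

A map distance of 14 centimorgans corresponds to a recombination frequency of 0.140.
The F1 is + py / l +, so l + is a parental gamete class with expected frequency (1 − r)/2 = 0.860/2 = 0.4300.
That is 0.4300 = 43.0% of the progeny.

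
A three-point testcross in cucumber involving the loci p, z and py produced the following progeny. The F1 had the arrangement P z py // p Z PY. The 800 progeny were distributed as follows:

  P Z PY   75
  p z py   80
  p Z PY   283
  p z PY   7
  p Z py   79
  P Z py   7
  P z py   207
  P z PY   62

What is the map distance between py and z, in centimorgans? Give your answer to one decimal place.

The two rarest classes, P Z py and p z PY, are the double crossovers. Comparing them with the parentals, only the z allele has switched, so z is the middle locus and the order is p – z – py.
Crossovers in the z–py interval produce the single-crossover classes P z PY and p Z py (62 + 79 = 141) plus the double crossovers (14).
RF(z–py) = (141 + 14) / 800 = 155/800 = 0.1938 → 19.4 centimorgans.

19.4 centimorgans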